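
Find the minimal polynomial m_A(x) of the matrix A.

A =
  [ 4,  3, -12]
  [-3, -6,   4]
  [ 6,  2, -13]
x^2 + 10*x + 25

The characteristic polynomial is χ_A(x) = (x + 5)^3, so the eigenvalues are known. The minimal polynomial is
  m_A(x) = Π_λ (x − λ)^{k_λ}
where k_λ is the size of the *largest* Jordan block for λ (equivalently, the smallest k with (A − λI)^k v = 0 for every generalised eigenvector v of λ).

  λ = -5: largest Jordan block has size 2, contributing (x + 5)^2

So m_A(x) = (x + 5)^2 = x^2 + 10*x + 25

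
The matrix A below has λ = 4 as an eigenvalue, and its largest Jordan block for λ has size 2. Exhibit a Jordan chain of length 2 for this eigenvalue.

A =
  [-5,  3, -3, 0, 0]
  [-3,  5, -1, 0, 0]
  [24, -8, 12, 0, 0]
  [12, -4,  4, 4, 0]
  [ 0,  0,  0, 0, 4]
A Jordan chain for λ = 4 of length 2:
v_1 = (-9, -3, 24, 12, 0)ᵀ
v_2 = (1, 0, 0, 0, 0)ᵀ

Let N = A − (4)·I. We want v_2 with N^2 v_2 = 0 but N^1 v_2 ≠ 0; then v_{j-1} := N · v_j for j = 2, …, 2.

Pick v_2 = (1, 0, 0, 0, 0)ᵀ.
Then v_1 = N · v_2 = (-9, -3, 24, 12, 0)ᵀ.

Sanity check: (A − (4)·I) v_1 = (0, 0, 0, 0, 0)ᵀ = 0. ✓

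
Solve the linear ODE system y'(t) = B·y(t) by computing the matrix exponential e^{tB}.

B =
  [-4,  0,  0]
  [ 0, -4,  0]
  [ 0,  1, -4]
e^{tB} =
  [exp(-4*t), 0, 0]
  [0, exp(-4*t), 0]
  [0, t*exp(-4*t), exp(-4*t)]

Strategy: write B = P · J · P⁻¹ where J is a Jordan canonical form, so e^{tB} = P · e^{tJ} · P⁻¹, and e^{tJ} can be computed block-by-block.

B has Jordan form
J =
  [-4,  1,  0]
  [ 0, -4,  0]
  [ 0,  0, -4]
(up to reordering of blocks).

Per-block formulas:
  For a 2×2 Jordan block J_2(-4): exp(t · J_2(-4)) = e^(-4t)·(I + t·N), where N is the 2×2 nilpotent shift.
  For a 1×1 block at λ = -4: exp(t · [-4]) = [e^(-4t)].

After assembling e^{tJ} and conjugating by P, we get:

e^{tB} =
  [exp(-4*t), 0, 0]
  [0, exp(-4*t), 0]
  [0, t*exp(-4*t), exp(-4*t)]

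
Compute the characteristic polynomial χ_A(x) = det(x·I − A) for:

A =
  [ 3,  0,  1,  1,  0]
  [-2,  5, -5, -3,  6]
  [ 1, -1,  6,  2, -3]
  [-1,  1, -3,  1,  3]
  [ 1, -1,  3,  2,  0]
x^5 - 15*x^4 + 90*x^3 - 270*x^2 + 405*x - 243

Expanding det(x·I − A) (e.g. by cofactor expansion or by noting that A is similar to its Jordan form J, which has the same characteristic polynomial as A) gives
  χ_A(x) = x^5 - 15*x^4 + 90*x^3 - 270*x^2 + 405*x - 243
which factors as (x - 3)^5. The eigenvalues (with algebraic multiplicities) are λ = 3 with multiplicity 5.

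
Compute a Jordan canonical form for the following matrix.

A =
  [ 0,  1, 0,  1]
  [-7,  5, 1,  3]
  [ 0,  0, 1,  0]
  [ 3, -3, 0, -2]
J_3(1) ⊕ J_1(1)

The characteristic polynomial is
  det(x·I − A) = x^4 - 4*x^3 + 6*x^2 - 4*x + 1 = (x - 1)^4

Eigenvalues and multiplicities (the geometric multiplicity of λ is n − rank(A − λI), which equals the number of Jordan blocks for λ):
  λ = 1: algebraic multiplicity = 4, geometric multiplicity = 2

Determining the block sizes for each eigenvalue:
  λ = 1: with am = 4 and gm = 2, the partition is not yet determined (e.g. several partitions of 4 into 2 parts exist). Let N = A − (1)·I. Computing rank(N^1) = 2, rank(N^2) = 1, rank(N^3) = 0; the number of blocks of size ≥ j is rank(N^{j−1}) − rank(N^j), giving [2, 1, 1]. So we have 1 block(s) of size 3, 1 block(s) of size 1 → block sizes [3, 1]

Assembling the blocks gives a Jordan form
J =
  [1, 1, 0, 0]
  [0, 1, 1, 0]
  [0, 0, 1, 0]
  [0, 0, 0, 1]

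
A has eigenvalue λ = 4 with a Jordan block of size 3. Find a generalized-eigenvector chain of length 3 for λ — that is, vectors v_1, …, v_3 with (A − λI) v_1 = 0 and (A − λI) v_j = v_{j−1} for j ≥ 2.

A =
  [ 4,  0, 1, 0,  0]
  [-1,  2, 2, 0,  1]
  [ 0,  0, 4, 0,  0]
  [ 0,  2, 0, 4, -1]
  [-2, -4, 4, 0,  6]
A Jordan chain for λ = 4 of length 3:
v_1 = (0, -1, 0, 0, -2)ᵀ
v_2 = (1, 2, 0, 0, 4)ᵀ
v_3 = (0, 0, 1, 0, 0)ᵀ

Let N = A − (4)·I. We want v_3 with N^3 v_3 = 0 but N^2 v_3 ≠ 0; then v_{j-1} := N · v_j for j = 3, …, 2.

Pick v_3 = (0, 0, 1, 0, 0)ᵀ.
Then v_2 = N · v_3 = (1, 2, 0, 0, 4)ᵀ.
Then v_1 = N · v_2 = (0, -1, 0, 0, -2)ᵀ.

Sanity check: (A − (4)·I) v_1 = (0, 0, 0, 0, 0)ᵀ = 0. ✓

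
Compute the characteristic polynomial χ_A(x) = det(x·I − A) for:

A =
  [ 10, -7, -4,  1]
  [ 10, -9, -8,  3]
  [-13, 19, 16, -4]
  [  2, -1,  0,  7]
x^4 - 24*x^3 + 216*x^2 - 864*x + 1296

Expanding det(x·I − A) (e.g. by cofactor expansion or by noting that A is similar to its Jordan form J, which has the same characteristic polynomial as A) gives
  χ_A(x) = x^4 - 24*x^3 + 216*x^2 - 864*x + 1296
which factors as (x - 6)^4. The eigenvalues (with algebraic multiplicities) are λ = 6 with multiplicity 4.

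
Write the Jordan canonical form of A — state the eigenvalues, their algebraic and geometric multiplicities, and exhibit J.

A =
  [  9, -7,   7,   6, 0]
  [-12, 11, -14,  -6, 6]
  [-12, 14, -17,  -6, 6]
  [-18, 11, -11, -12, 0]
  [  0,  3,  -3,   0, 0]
J_2(-3) ⊕ J_1(-3) ⊕ J_1(0) ⊕ J_1(0)

The characteristic polynomial is
  det(x·I − A) = x^5 + 9*x^4 + 27*x^3 + 27*x^2 = x^2*(x + 3)^3

Eigenvalues and multiplicities (the geometric multiplicity of λ is n − rank(A − λI), which equals the number of Jordan blocks for λ):
  λ = -3: algebraic multiplicity = 3, geometric multiplicity = 2
  λ = 0: algebraic multiplicity = 2, geometric multiplicity = 2

Determining the block sizes for each eigenvalue:
  λ = -3: 2 blocks summing to 3 forces exactly one block of size 2 and the rest size 1 → block sizes [2, 1]
  λ = 0: gm = am = 2, so every block has size 1 → block sizes [1, 1]

Assembling the blocks gives a Jordan form
J =
  [-3,  1,  0, 0, 0]
  [ 0, -3,  0, 0, 0]
  [ 0,  0, -3, 0, 0]
  [ 0,  0,  0, 0, 0]
  [ 0,  0,  0, 0, 0]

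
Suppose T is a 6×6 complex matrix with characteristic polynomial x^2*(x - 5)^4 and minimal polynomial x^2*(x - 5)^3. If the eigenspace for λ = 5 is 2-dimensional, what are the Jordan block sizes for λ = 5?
Block sizes for λ = 5: [3, 1]

Step 1 — from the characteristic polynomial, algebraic multiplicity of λ = 5 is 4. From dim ker(T − (5)·I) = 2, there are exactly 2 Jordan blocks for λ = 5.
Step 2 — from the minimal polynomial, the factor (x − 5)^3 tells us the largest block for λ = 5 has size 3.
Step 3 — with total size 4, 2 blocks, and largest block 3, the block sizes (in nonincreasing order) are [3, 1].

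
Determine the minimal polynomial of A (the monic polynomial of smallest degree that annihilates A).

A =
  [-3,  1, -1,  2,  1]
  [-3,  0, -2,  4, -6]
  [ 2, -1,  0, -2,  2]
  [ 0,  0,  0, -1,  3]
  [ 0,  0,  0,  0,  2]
x^4 + x^3 - 3*x^2 - 5*x - 2

The characteristic polynomial is χ_A(x) = (x - 2)*(x + 1)^4, so the eigenvalues are known. The minimal polynomial is
  m_A(x) = Π_λ (x − λ)^{k_λ}
where k_λ is the size of the *largest* Jordan block for λ (equivalently, the smallest k with (A − λI)^k v = 0 for every generalised eigenvector v of λ).

  λ = -1: largest Jordan block has size 3, contributing (x + 1)^3
  λ = 2: largest Jordan block has size 1, contributing (x − 2)

So m_A(x) = (x - 2)*(x + 1)^3 = x^4 + x^3 - 3*x^2 - 5*x - 2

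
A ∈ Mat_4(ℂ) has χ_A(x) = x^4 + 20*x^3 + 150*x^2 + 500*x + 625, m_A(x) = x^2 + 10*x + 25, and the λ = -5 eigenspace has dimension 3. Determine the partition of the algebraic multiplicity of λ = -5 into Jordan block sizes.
Block sizes for λ = -5: [2, 1, 1]

Step 1 — from the characteristic polynomial, algebraic multiplicity of λ = -5 is 4. From dim ker(A − (-5)·I) = 3, there are exactly 3 Jordan blocks for λ = -5.
Step 2 — from the minimal polynomial, the factor (x + 5)^2 tells us the largest block for λ = -5 has size 2.
Step 3 — with total size 4, 3 blocks, and largest block 2, the block sizes (in nonincreasing order) are [2, 1, 1].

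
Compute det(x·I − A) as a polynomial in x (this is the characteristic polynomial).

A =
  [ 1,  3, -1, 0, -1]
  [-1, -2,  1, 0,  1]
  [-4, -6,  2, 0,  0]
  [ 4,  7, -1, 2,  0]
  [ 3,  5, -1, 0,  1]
x^5 - 4*x^4 + 4*x^3

Expanding det(x·I − A) (e.g. by cofactor expansion or by noting that A is similar to its Jordan form J, which has the same characteristic polynomial as A) gives
  χ_A(x) = x^5 - 4*x^4 + 4*x^3
which factors as x^3*(x - 2)^2. The eigenvalues (with algebraic multiplicities) are λ = 0 with multiplicity 3, λ = 2 with multiplicity 2.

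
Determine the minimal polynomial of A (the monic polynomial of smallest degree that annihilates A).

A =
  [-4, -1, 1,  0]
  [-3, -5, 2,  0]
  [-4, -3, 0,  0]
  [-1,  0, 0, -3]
x^3 + 9*x^2 + 27*x + 27

The characteristic polynomial is χ_A(x) = (x + 3)^4, so the eigenvalues are known. The minimal polynomial is
  m_A(x) = Π_λ (x − λ)^{k_λ}
where k_λ is the size of the *largest* Jordan block for λ (equivalently, the smallest k with (A − λI)^k v = 0 for every generalised eigenvector v of λ).

  λ = -3: largest Jordan block has size 3, contributing (x + 3)^3

So m_A(x) = (x + 3)^3 = x^3 + 9*x^2 + 27*x + 27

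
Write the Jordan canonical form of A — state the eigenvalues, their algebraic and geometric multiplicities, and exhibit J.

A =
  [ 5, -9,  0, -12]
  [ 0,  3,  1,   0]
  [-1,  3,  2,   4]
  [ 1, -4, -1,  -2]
J_3(2) ⊕ J_1(2)

The characteristic polynomial is
  det(x·I − A) = x^4 - 8*x^3 + 24*x^2 - 32*x + 16 = (x - 2)^4

Eigenvalues and multiplicities (the geometric multiplicity of λ is n − rank(A − λI), which equals the number of Jordan blocks for λ):
  λ = 2: algebraic multiplicity = 4, geometric multiplicity = 2

Determining the block sizes for each eigenvalue:
  λ = 2: with am = 4 and gm = 2, the partition is not yet determined (e.g. several partitions of 4 into 2 parts exist). Let N = A − (2)·I. Computing rank(N^1) = 2, rank(N^2) = 1, rank(N^3) = 0; the number of blocks of size ≥ j is rank(N^{j−1}) − rank(N^j), giving [2, 1, 1]. So we have 1 block(s) of size 3, 1 block(s) of size 1 → block sizes [3, 1]

Assembling the blocks gives a Jordan form
J =
  [2, 1, 0, 0]
  [0, 2, 1, 0]
  [0, 0, 2, 0]
  [0, 0, 0, 2]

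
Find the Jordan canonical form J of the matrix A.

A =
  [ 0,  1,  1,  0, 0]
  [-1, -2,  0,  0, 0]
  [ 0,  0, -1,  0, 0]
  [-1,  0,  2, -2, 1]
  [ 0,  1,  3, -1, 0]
J_3(-1) ⊕ J_2(-1)

The characteristic polynomial is
  det(x·I − A) = x^5 + 5*x^4 + 10*x^3 + 10*x^2 + 5*x + 1 = (x + 1)^5

Eigenvalues and multiplicities (the geometric multiplicity of λ is n − rank(A − λI), which equals the number of Jordan blocks for λ):
  λ = -1: algebraic multiplicity = 5, geometric multiplicity = 2

Determining the block sizes for each eigenvalue:
  λ = -1: with am = 5 and gm = 2, the partition is not yet determined (e.g. several partitions of 5 into 2 parts exist). Let N = A − (-1)·I. Computing rank(N^1) = 3, rank(N^2) = 1, rank(N^3) = 0; the number of blocks of size ≥ j is rank(N^{j−1}) − rank(N^j), giving [2, 2, 1]. So we have 1 block(s) of size 3, 1 block(s) of size 2 → block sizes [3, 2]

Assembling the blocks gives a Jordan form
J =
  [-1,  1,  0,  0,  0]
  [ 0, -1,  1,  0,  0]
  [ 0,  0, -1,  0,  0]
  [ 0,  0,  0, -1,  1]
  [ 0,  0,  0,  0, -1]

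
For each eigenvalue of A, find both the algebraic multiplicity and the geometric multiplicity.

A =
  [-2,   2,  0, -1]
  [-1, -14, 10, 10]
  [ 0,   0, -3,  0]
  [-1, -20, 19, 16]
λ = -3: alg = 3, geom = 1; λ = 6: alg = 1, geom = 1

Step 1 — factor the characteristic polynomial to read off the algebraic multiplicities:
  χ_A(x) = (x - 6)*(x + 3)^3

Step 2 — compute geometric multiplicities via the rank-nullity identity g(λ) = n − rank(A − λI):
  rank(A − (-3)·I) = 3, so dim ker(A − (-3)·I) = n − 3 = 1
  rank(A − (6)·I) = 3, so dim ker(A − (6)·I) = n − 3 = 1

Summary:
  λ = -3: algebraic multiplicity = 3, geometric multiplicity = 1
  λ = 6: algebraic multiplicity = 1, geometric multiplicity = 1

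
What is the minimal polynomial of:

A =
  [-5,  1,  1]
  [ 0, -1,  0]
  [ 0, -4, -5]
x^3 + 11*x^2 + 35*x + 25

The characteristic polynomial is χ_A(x) = (x + 1)*(x + 5)^2, so the eigenvalues are known. The minimal polynomial is
  m_A(x) = Π_λ (x − λ)^{k_λ}
where k_λ is the size of the *largest* Jordan block for λ (equivalently, the smallest k with (A − λI)^k v = 0 for every generalised eigenvector v of λ).

  λ = -5: largest Jordan block has size 2, contributing (x + 5)^2
  λ = -1: largest Jordan block has size 1, contributing (x + 1)

So m_A(x) = (x + 1)*(x + 5)^2 = x^3 + 11*x^2 + 35*x + 25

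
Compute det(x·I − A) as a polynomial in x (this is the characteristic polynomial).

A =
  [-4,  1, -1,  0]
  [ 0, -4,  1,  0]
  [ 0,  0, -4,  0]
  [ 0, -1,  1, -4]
x^4 + 16*x^3 + 96*x^2 + 256*x + 256

Expanding det(x·I − A) (e.g. by cofactor expansion or by noting that A is similar to its Jordan form J, which has the same characteristic polynomial as A) gives
  χ_A(x) = x^4 + 16*x^3 + 96*x^2 + 256*x + 256
which factors as (x + 4)^4. The eigenvalues (with algebraic multiplicities) are λ = -4 with multiplicity 4.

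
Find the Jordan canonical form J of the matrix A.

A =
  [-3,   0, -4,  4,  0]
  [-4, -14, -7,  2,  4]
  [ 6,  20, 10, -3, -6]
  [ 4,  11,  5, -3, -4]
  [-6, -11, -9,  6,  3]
J_1(-3) ⊕ J_3(-1) ⊕ J_1(-1)

The characteristic polynomial is
  det(x·I − A) = x^5 + 7*x^4 + 18*x^3 + 22*x^2 + 13*x + 3 = (x + 1)^4*(x + 3)

Eigenvalues and multiplicities (the geometric multiplicity of λ is n − rank(A − λI), which equals the number of Jordan blocks for λ):
  λ = -3: algebraic multiplicity = 1, geometric multiplicity = 1
  λ = -1: algebraic multiplicity = 4, geometric multiplicity = 2

Determining the block sizes for each eigenvalue:
  λ = -3: one block (gm = 1), so the single block has size am = 1 → block sizes [1]
  λ = -1: with am = 4 and gm = 2, the partition is not yet determined (e.g. several partitions of 4 into 2 parts exist). Let N = A − (-1)·I. Computing rank(N^1) = 3, rank(N^2) = 2, rank(N^3) = 1; the number of blocks of size ≥ j is rank(N^{j−1}) − rank(N^j), giving [2, 1, 1]. So we have 1 block(s) of size 3, 1 block(s) of size 1 → block sizes [3, 1]

Assembling the blocks gives a Jordan form
J =
  [-3,  0,  0,  0,  0]
  [ 0, -1,  1,  0,  0]
  [ 0,  0, -1,  1,  0]
  [ 0,  0,  0, -1,  0]
  [ 0,  0,  0,  0, -1]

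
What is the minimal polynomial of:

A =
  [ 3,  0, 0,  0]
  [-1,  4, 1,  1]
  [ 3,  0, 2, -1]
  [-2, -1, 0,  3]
x^3 - 9*x^2 + 27*x - 27

The characteristic polynomial is χ_A(x) = (x - 3)^4, so the eigenvalues are known. The minimal polynomial is
  m_A(x) = Π_λ (x − λ)^{k_λ}
where k_λ is the size of the *largest* Jordan block for λ (equivalently, the smallest k with (A − λI)^k v = 0 for every generalised eigenvector v of λ).

  λ = 3: largest Jordan block has size 3, contributing (x − 3)^3

So m_A(x) = (x - 3)^3 = x^3 - 9*x^2 + 27*x - 27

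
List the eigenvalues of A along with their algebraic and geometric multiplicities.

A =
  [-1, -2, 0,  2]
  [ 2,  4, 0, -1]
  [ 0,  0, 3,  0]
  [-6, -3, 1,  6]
λ = 3: alg = 4, geom = 2

Step 1 — factor the characteristic polynomial to read off the algebraic multiplicities:
  χ_A(x) = (x - 3)^4

Step 2 — compute geometric multiplicities via the rank-nullity identity g(λ) = n − rank(A − λI):
  rank(A − (3)·I) = 2, so dim ker(A − (3)·I) = n − 2 = 2

Summary:
  λ = 3: algebraic multiplicity = 4, geometric multiplicity = 2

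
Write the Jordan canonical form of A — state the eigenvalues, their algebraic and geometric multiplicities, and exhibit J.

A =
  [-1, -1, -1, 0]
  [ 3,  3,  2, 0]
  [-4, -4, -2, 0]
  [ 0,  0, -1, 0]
J_3(0) ⊕ J_1(0)

The characteristic polynomial is
  det(x·I − A) = x^4

Eigenvalues and multiplicities (the geometric multiplicity of λ is n − rank(A − λI), which equals the number of Jordan blocks for λ):
  λ = 0: algebraic multiplicity = 4, geometric multiplicity = 2

Determining the block sizes for each eigenvalue:
  λ = 0: with am = 4 and gm = 2, the partition is not yet determined (e.g. several partitions of 4 into 2 parts exist). Let N = A − (0)·I. Computing rank(N^1) = 2, rank(N^2) = 1, rank(N^3) = 0; the number of blocks of size ≥ j is rank(N^{j−1}) − rank(N^j), giving [2, 1, 1]. So we have 1 block(s) of size 3, 1 block(s) of size 1 → block sizes [3, 1]

Assembling the blocks gives a Jordan form
J =
  [0, 1, 0, 0]
  [0, 0, 1, 0]
  [0, 0, 0, 0]
  [0, 0, 0, 0]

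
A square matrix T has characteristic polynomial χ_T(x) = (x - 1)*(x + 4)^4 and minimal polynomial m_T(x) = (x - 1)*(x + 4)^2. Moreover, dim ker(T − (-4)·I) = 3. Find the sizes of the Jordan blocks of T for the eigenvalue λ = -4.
Block sizes for λ = -4: [2, 1, 1]

Step 1 — from the characteristic polynomial, algebraic multiplicity of λ = -4 is 4. From dim ker(T − (-4)·I) = 3, there are exactly 3 Jordan blocks for λ = -4.
Step 2 — from the minimal polynomial, the factor (x + 4)^2 tells us the largest block for λ = -4 has size 2.
Step 3 — with total size 4, 3 blocks, and largest block 2, the block sizes (in nonincreasing order) are [2, 1, 1].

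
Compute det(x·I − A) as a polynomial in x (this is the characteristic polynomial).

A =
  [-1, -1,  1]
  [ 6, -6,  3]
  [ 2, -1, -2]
x^3 + 9*x^2 + 27*x + 27

Expanding det(x·I − A) (e.g. by cofactor expansion or by noting that A is similar to its Jordan form J, which has the same characteristic polynomial as A) gives
  χ_A(x) = x^3 + 9*x^2 + 27*x + 27
which factors as (x + 3)^3. The eigenvalues (with algebraic multiplicities) are λ = -3 with multiplicity 3.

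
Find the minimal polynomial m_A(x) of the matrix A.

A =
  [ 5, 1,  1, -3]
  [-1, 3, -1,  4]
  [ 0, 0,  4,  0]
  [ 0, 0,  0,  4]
x^3 - 12*x^2 + 48*x - 64

The characteristic polynomial is χ_A(x) = (x - 4)^4, so the eigenvalues are known. The minimal polynomial is
  m_A(x) = Π_λ (x − λ)^{k_λ}
where k_λ is the size of the *largest* Jordan block for λ (equivalently, the smallest k with (A − λI)^k v = 0 for every generalised eigenvector v of λ).

  λ = 4: largest Jordan block has size 3, contributing (x − 4)^3

So m_A(x) = (x - 4)^3 = x^3 - 12*x^2 + 48*x - 64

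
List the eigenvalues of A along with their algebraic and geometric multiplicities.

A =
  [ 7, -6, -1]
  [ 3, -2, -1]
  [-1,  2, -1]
λ = 0: alg = 2, geom = 1; λ = 4: alg = 1, geom = 1

Step 1 — factor the characteristic polynomial to read off the algebraic multiplicities:
  χ_A(x) = x^2*(x - 4)

Step 2 — compute geometric multiplicities via the rank-nullity identity g(λ) = n − rank(A − λI):
  rank(A − (0)·I) = 2, so dim ker(A − (0)·I) = n − 2 = 1
  rank(A − (4)·I) = 2, so dim ker(A − (4)·I) = n − 2 = 1

Summary:
  λ = 0: algebraic multiplicity = 2, geometric multiplicity = 1
  λ = 4: algebraic multiplicity = 1, geometric multiplicity = 1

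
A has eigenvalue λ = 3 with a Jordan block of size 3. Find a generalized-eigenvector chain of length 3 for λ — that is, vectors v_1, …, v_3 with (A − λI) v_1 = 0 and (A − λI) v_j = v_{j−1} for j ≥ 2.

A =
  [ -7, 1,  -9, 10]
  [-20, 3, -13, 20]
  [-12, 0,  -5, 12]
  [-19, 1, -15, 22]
A Jordan chain for λ = 3 of length 3:
v_1 = (-1, 0, 0, -1)ᵀ
v_2 = (7, -1, 0, 7)ᵀ
v_3 = (2, 0, -3, 0)ᵀ

Let N = A − (3)·I. We want v_3 with N^3 v_3 = 0 but N^2 v_3 ≠ 0; then v_{j-1} := N · v_j for j = 3, …, 2.

Pick v_3 = (2, 0, -3, 0)ᵀ.
Then v_2 = N · v_3 = (7, -1, 0, 7)ᵀ.
Then v_1 = N · v_2 = (-1, 0, 0, -1)ᵀ.

Sanity check: (A − (3)·I) v_1 = (0, 0, 0, 0)ᵀ = 0. ✓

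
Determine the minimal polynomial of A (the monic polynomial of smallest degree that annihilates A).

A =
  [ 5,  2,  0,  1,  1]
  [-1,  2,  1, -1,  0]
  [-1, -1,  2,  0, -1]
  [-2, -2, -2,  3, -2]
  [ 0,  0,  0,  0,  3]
x^2 - 6*x + 9

The characteristic polynomial is χ_A(x) = (x - 3)^5, so the eigenvalues are known. The minimal polynomial is
  m_A(x) = Π_λ (x − λ)^{k_λ}
where k_λ is the size of the *largest* Jordan block for λ (equivalently, the smallest k with (A − λI)^k v = 0 for every generalised eigenvector v of λ).

  λ = 3: largest Jordan block has size 2, contributing (x − 3)^2

So m_A(x) = (x - 3)^2 = x^2 - 6*x + 9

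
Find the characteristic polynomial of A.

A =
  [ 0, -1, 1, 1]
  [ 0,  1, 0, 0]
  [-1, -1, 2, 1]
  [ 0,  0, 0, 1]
x^4 - 4*x^3 + 6*x^2 - 4*x + 1

Expanding det(x·I − A) (e.g. by cofactor expansion or by noting that A is similar to its Jordan form J, which has the same characteristic polynomial as A) gives
  χ_A(x) = x^4 - 4*x^3 + 6*x^2 - 4*x + 1
which factors as (x - 1)^4. The eigenvalues (with algebraic multiplicities) are λ = 1 with multiplicity 4.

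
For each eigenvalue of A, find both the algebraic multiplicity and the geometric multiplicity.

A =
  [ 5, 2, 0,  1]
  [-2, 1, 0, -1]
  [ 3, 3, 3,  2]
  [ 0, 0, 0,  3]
λ = 3: alg = 4, geom = 2

Step 1 — factor the characteristic polynomial to read off the algebraic multiplicities:
  χ_A(x) = (x - 3)^4

Step 2 — compute geometric multiplicities via the rank-nullity identity g(λ) = n − rank(A − λI):
  rank(A − (3)·I) = 2, so dim ker(A − (3)·I) = n − 2 = 2

Summary:
  λ = 3: algebraic multiplicity = 4, geometric multiplicity = 2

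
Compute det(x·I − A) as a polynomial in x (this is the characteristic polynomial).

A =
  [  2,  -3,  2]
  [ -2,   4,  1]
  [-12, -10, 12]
x^3 - 18*x^2 + 108*x - 216

Expanding det(x·I − A) (e.g. by cofactor expansion or by noting that A is similar to its Jordan form J, which has the same characteristic polynomial as A) gives
  χ_A(x) = x^3 - 18*x^2 + 108*x - 216
which factors as (x - 6)^3. The eigenvalues (with algebraic multiplicities) are λ = 6 with multiplicity 3.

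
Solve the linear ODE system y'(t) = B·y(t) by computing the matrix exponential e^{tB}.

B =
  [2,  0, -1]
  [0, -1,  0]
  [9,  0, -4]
e^{tB} =
  [3*t*exp(-t) + exp(-t), 0, -t*exp(-t)]
  [0, exp(-t), 0]
  [9*t*exp(-t), 0, -3*t*exp(-t) + exp(-t)]

Strategy: write B = P · J · P⁻¹ where J is a Jordan canonical form, so e^{tB} = P · e^{tJ} · P⁻¹, and e^{tJ} can be computed block-by-block.

B has Jordan form
J =
  [-1,  1,  0]
  [ 0, -1,  0]
  [ 0,  0, -1]
(up to reordering of blocks).

Per-block formulas:
  For a 2×2 Jordan block J_2(-1): exp(t · J_2(-1)) = e^(-1t)·(I + t·N), where N is the 2×2 nilpotent shift.
  For a 1×1 block at λ = -1: exp(t · [-1]) = [e^(-1t)].

After assembling e^{tJ} and conjugating by P, we get:

e^{tB} =
  [3*t*exp(-t) + exp(-t), 0, -t*exp(-t)]
  [0, exp(-t), 0]
  [9*t*exp(-t), 0, -3*t*exp(-t) + exp(-t)]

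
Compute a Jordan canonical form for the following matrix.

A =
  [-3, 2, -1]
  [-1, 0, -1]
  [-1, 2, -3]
J_2(-2) ⊕ J_1(-2)

The characteristic polynomial is
  det(x·I − A) = x^3 + 6*x^2 + 12*x + 8 = (x + 2)^3

Eigenvalues and multiplicities (the geometric multiplicity of λ is n − rank(A − λI), which equals the number of Jordan blocks for λ):
  λ = -2: algebraic multiplicity = 3, geometric multiplicity = 2

Determining the block sizes for each eigenvalue:
  λ = -2: 2 blocks summing to 3 forces exactly one block of size 2 and the rest size 1 → block sizes [2, 1]

Assembling the blocks gives a Jordan form
J =
  [-2,  1,  0]
  [ 0, -2,  0]
  [ 0,  0, -2]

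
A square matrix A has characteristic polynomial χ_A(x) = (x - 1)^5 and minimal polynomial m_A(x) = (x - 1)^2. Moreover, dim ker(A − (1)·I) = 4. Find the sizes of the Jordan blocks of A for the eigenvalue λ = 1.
Block sizes for λ = 1: [2, 1, 1, 1]

Step 1 — from the characteristic polynomial, algebraic multiplicity of λ = 1 is 5. From dim ker(A − (1)·I) = 4, there are exactly 4 Jordan blocks for λ = 1.
Step 2 — from the minimal polynomial, the factor (x − 1)^2 tells us the largest block for λ = 1 has size 2.
Step 3 — with total size 5, 4 blocks, and largest block 2, the block sizes (in nonincreasing order) are [2, 1, 1, 1].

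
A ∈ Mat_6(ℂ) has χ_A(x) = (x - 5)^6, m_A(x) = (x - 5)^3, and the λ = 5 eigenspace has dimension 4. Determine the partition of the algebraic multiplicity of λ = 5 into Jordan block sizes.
Block sizes for λ = 5: [3, 1, 1, 1]

Step 1 — from the characteristic polynomial, algebraic multiplicity of λ = 5 is 6. From dim ker(A − (5)·I) = 4, there are exactly 4 Jordan blocks for λ = 5.
Step 2 — from the minimal polynomial, the factor (x − 5)^3 tells us the largest block for λ = 5 has size 3.
Step 3 — with total size 6, 4 blocks, and largest block 3, the block sizes (in nonincreasing order) are [3, 1, 1, 1].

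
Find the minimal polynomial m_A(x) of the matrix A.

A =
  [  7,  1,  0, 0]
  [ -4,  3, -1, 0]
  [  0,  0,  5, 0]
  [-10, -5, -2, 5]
x^3 - 15*x^2 + 75*x - 125

The characteristic polynomial is χ_A(x) = (x - 5)^4, so the eigenvalues are known. The minimal polynomial is
  m_A(x) = Π_λ (x − λ)^{k_λ}
where k_λ is the size of the *largest* Jordan block for λ (equivalently, the smallest k with (A − λI)^k v = 0 for every generalised eigenvector v of λ).

  λ = 5: largest Jordan block has size 3, contributing (x − 5)^3

So m_A(x) = (x - 5)^3 = x^3 - 15*x^2 + 75*x - 125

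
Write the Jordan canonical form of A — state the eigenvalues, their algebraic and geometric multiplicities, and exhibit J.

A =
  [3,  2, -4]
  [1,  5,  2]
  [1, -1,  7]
J_3(5)

The characteristic polynomial is
  det(x·I − A) = x^3 - 15*x^2 + 75*x - 125 = (x - 5)^3

Eigenvalues and multiplicities (the geometric multiplicity of λ is n − rank(A − λI), which equals the number of Jordan blocks for λ):
  λ = 5: algebraic multiplicity = 3, geometric multiplicity = 1

Determining the block sizes for each eigenvalue:
  λ = 5: one block (gm = 1), so the single block has size am = 3 → block sizes [3]

Assembling the blocks gives a Jordan form
J =
  [5, 1, 0]
  [0, 5, 1]
  [0, 0, 5]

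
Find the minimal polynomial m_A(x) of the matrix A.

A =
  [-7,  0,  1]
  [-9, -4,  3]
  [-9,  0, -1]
x^2 + 8*x + 16

The characteristic polynomial is χ_A(x) = (x + 4)^3, so the eigenvalues are known. The minimal polynomial is
  m_A(x) = Π_λ (x − λ)^{k_λ}
where k_λ is the size of the *largest* Jordan block for λ (equivalently, the smallest k with (A − λI)^k v = 0 for every generalised eigenvector v of λ).

  λ = -4: largest Jordan block has size 2, contributing (x + 4)^2

So m_A(x) = (x + 4)^2 = x^2 + 8*x + 16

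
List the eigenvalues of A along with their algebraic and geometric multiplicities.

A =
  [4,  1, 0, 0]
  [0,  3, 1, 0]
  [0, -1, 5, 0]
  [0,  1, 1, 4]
λ = 4: alg = 4, geom = 2

Step 1 — factor the characteristic polynomial to read off the algebraic multiplicities:
  χ_A(x) = (x - 4)^4

Step 2 — compute geometric multiplicities via the rank-nullity identity g(λ) = n − rank(A − λI):
  rank(A − (4)·I) = 2, so dim ker(A − (4)·I) = n − 2 = 2

Summary:
  λ = 4: algebraic multiplicity = 4, geometric multiplicity = 2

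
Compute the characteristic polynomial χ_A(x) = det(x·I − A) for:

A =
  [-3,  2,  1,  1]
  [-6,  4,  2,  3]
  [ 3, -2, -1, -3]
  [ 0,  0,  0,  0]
x^4

Expanding det(x·I − A) (e.g. by cofactor expansion or by noting that A is similar to its Jordan form J, which has the same characteristic polynomial as A) gives
  χ_A(x) = x^4
which factors as x^4. The eigenvalues (with algebraic multiplicities) are λ = 0 with multiplicity 4.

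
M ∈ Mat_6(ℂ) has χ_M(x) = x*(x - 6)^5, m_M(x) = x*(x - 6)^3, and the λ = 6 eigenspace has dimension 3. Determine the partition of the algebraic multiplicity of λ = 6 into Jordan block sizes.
Block sizes for λ = 6: [3, 1, 1]

Step 1 — from the characteristic polynomial, algebraic multiplicity of λ = 6 is 5. From dim ker(M − (6)·I) = 3, there are exactly 3 Jordan blocks for λ = 6.
Step 2 — from the minimal polynomial, the factor (x − 6)^3 tells us the largest block for λ = 6 has size 3.
Step 3 — with total size 5, 3 blocks, and largest block 3, the block sizes (in nonincreasing order) are [3, 1, 1].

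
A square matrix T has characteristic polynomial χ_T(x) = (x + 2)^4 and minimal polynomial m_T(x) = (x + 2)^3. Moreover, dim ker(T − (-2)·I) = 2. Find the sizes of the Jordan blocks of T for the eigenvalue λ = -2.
Block sizes for λ = -2: [3, 1]

Step 1 — from the characteristic polynomial, algebraic multiplicity of λ = -2 is 4. From dim ker(T − (-2)·I) = 2, there are exactly 2 Jordan blocks for λ = -2.
Step 2 — from the minimal polynomial, the factor (x + 2)^3 tells us the largest block for λ = -2 has size 3.
Step 3 — with total size 4, 2 blocks, and largest block 3, the block sizes (in nonincreasing order) are [3, 1].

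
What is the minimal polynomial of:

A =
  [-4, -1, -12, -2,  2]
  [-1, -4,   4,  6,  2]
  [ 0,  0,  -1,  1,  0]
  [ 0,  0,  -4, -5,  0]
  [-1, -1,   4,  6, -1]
x^2 + 6*x + 9

The characteristic polynomial is χ_A(x) = (x + 3)^5, so the eigenvalues are known. The minimal polynomial is
  m_A(x) = Π_λ (x − λ)^{k_λ}
where k_λ is the size of the *largest* Jordan block for λ (equivalently, the smallest k with (A − λI)^k v = 0 for every generalised eigenvector v of λ).

  λ = -3: largest Jordan block has size 2, contributing (x + 3)^2

So m_A(x) = (x + 3)^2 = x^2 + 6*x + 9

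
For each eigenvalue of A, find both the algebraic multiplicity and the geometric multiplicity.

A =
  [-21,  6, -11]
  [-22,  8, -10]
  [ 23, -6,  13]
λ = -4: alg = 1, geom = 1; λ = 2: alg = 2, geom = 1

Step 1 — factor the characteristic polynomial to read off the algebraic multiplicities:
  χ_A(x) = (x - 2)^2*(x + 4)

Step 2 — compute geometric multiplicities via the rank-nullity identity g(λ) = n − rank(A − λI):
  rank(A − (-4)·I) = 2, so dim ker(A − (-4)·I) = n − 2 = 1
  rank(A − (2)·I) = 2, so dim ker(A − (2)·I) = n − 2 = 1

Summary:
  λ = -4: algebraic multiplicity = 1, geometric multiplicity = 1
  λ = 2: algebraic multiplicity = 2, geometric multiplicity = 1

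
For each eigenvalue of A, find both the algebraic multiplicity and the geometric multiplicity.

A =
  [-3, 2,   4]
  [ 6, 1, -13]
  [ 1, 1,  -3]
λ = -5: alg = 1, geom = 1; λ = 0: alg = 2, geom = 1

Step 1 — factor the characteristic polynomial to read off the algebraic multiplicities:
  χ_A(x) = x^2*(x + 5)

Step 2 — compute geometric multiplicities via the rank-nullity identity g(λ) = n − rank(A − λI):
  rank(A − (-5)·I) = 2, so dim ker(A − (-5)·I) = n − 2 = 1
  rank(A − (0)·I) = 2, so dim ker(A − (0)·I) = n − 2 = 1

Summary:
  λ = -5: algebraic multiplicity = 1, geometric multiplicity = 1
  λ = 0: algebraic multiplicity = 2, geometric multiplicity = 1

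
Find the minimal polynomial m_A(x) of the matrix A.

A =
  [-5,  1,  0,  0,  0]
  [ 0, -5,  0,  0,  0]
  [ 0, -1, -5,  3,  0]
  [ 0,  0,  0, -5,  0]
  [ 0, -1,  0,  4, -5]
x^2 + 10*x + 25

The characteristic polynomial is χ_A(x) = (x + 5)^5, so the eigenvalues are known. The minimal polynomial is
  m_A(x) = Π_λ (x − λ)^{k_λ}
where k_λ is the size of the *largest* Jordan block for λ (equivalently, the smallest k with (A − λI)^k v = 0 for every generalised eigenvector v of λ).

  λ = -5: largest Jordan block has size 2, contributing (x + 5)^2

So m_A(x) = (x + 5)^2 = x^2 + 10*x + 25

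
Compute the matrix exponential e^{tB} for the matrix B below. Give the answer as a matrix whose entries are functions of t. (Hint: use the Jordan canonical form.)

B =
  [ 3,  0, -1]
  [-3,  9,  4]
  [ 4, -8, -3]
e^{tB} =
  [-2*t^2*exp(3*t) + exp(3*t), 4*t^2*exp(3*t), 3*t^2*exp(3*t) - t*exp(3*t)]
  [-t^2*exp(3*t) - 3*t*exp(3*t), 2*t^2*exp(3*t) + 6*t*exp(3*t) + exp(3*t), 3*t^2*exp(3*t)/2 + 4*t*exp(3*t)]
  [4*t*exp(3*t), -8*t*exp(3*t), -6*t*exp(3*t) + exp(3*t)]

Strategy: write B = P · J · P⁻¹ where J is a Jordan canonical form, so e^{tB} = P · e^{tJ} · P⁻¹, and e^{tJ} can be computed block-by-block.

B has Jordan form
J =
  [3, 1, 0]
  [0, 3, 1]
  [0, 0, 3]
(up to reordering of blocks).

Per-block formulas:
  For a 3×3 Jordan block J_3(3): exp(t · J_3(3)) = e^(3t)·(I + t·N + (t^2/2)·N^2), where N is the 3×3 nilpotent shift.

After assembling e^{tJ} and conjugating by P, we get:

e^{tB} =
  [-2*t^2*exp(3*t) + exp(3*t), 4*t^2*exp(3*t), 3*t^2*exp(3*t) - t*exp(3*t)]
  [-t^2*exp(3*t) - 3*t*exp(3*t), 2*t^2*exp(3*t) + 6*t*exp(3*t) + exp(3*t), 3*t^2*exp(3*t)/2 + 4*t*exp(3*t)]
  [4*t*exp(3*t), -8*t*exp(3*t), -6*t*exp(3*t) + exp(3*t)]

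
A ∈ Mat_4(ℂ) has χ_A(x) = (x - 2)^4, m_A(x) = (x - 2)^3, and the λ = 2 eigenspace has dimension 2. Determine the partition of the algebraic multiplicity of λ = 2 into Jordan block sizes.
Block sizes for λ = 2: [3, 1]

Step 1 — from the characteristic polynomial, algebraic multiplicity of λ = 2 is 4. From dim ker(A − (2)·I) = 2, there are exactly 2 Jordan blocks for λ = 2.
Step 2 — from the minimal polynomial, the factor (x − 2)^3 tells us the largest block for λ = 2 has size 3.
Step 3 — with total size 4, 2 blocks, and largest block 3, the block sizes (in nonincreasing order) are [3, 1].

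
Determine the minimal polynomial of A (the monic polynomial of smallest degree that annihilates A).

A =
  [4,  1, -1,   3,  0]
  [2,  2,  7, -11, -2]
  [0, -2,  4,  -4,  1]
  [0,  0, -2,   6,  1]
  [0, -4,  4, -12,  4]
x^3 - 12*x^2 + 48*x - 64

The characteristic polynomial is χ_A(x) = (x - 4)^5, so the eigenvalues are known. The minimal polynomial is
  m_A(x) = Π_λ (x − λ)^{k_λ}
where k_λ is the size of the *largest* Jordan block for λ (equivalently, the smallest k with (A − λI)^k v = 0 for every generalised eigenvector v of λ).

  λ = 4: largest Jordan block has size 3, contributing (x − 4)^3

So m_A(x) = (x - 4)^3 = x^3 - 12*x^2 + 48*x - 64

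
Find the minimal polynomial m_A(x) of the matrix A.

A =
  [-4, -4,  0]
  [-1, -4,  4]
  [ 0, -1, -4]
x^3 + 12*x^2 + 48*x + 64

The characteristic polynomial is χ_A(x) = (x + 4)^3, so the eigenvalues are known. The minimal polynomial is
  m_A(x) = Π_λ (x − λ)^{k_λ}
where k_λ is the size of the *largest* Jordan block for λ (equivalently, the smallest k with (A − λI)^k v = 0 for every generalised eigenvector v of λ).

  λ = -4: largest Jordan block has size 3, contributing (x + 4)^3

So m_A(x) = (x + 4)^3 = x^3 + 12*x^2 + 48*x + 64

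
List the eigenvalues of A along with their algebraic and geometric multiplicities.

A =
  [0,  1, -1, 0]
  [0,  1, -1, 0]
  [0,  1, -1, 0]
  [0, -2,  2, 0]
λ = 0: alg = 4, geom = 3

Step 1 — factor the characteristic polynomial to read off the algebraic multiplicities:
  χ_A(x) = x^4

Step 2 — compute geometric multiplicities via the rank-nullity identity g(λ) = n − rank(A − λI):
  rank(A − (0)·I) = 1, so dim ker(A − (0)·I) = n − 1 = 3

Summary:
  λ = 0: algebraic multiplicity = 4, geometric multiplicity = 3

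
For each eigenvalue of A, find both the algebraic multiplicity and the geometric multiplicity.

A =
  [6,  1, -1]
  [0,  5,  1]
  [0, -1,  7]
λ = 6: alg = 3, geom = 2

Step 1 — factor the characteristic polynomial to read off the algebraic multiplicities:
  χ_A(x) = (x - 6)^3

Step 2 — compute geometric multiplicities via the rank-nullity identity g(λ) = n − rank(A − λI):
  rank(A − (6)·I) = 1, so dim ker(A − (6)·I) = n − 1 = 2

Summary:
  λ = 6: algebraic multiplicity = 3, geometric multiplicity = 2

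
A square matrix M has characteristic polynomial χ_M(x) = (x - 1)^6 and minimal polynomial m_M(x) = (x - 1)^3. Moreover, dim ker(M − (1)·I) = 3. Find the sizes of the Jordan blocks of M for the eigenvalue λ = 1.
Block sizes for λ = 1: [3, 2, 1]

Step 1 — from the characteristic polynomial, algebraic multiplicity of λ = 1 is 6. From dim ker(M − (1)·I) = 3, there are exactly 3 Jordan blocks for λ = 1.
Step 2 — from the minimal polynomial, the factor (x − 1)^3 tells us the largest block for λ = 1 has size 3.
Step 3 — with total size 6, 3 blocks, and largest block 3, the block sizes (in nonincreasing order) are [3, 2, 1].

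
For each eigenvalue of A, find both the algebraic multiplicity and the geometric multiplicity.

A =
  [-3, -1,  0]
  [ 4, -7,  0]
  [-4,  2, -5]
λ = -5: alg = 3, geom = 2

Step 1 — factor the characteristic polynomial to read off the algebraic multiplicities:
  χ_A(x) = (x + 5)^3

Step 2 — compute geometric multiplicities via the rank-nullity identity g(λ) = n − rank(A − λI):
  rank(A − (-5)·I) = 1, so dim ker(A − (-5)·I) = n − 1 = 2

Summary:
  λ = -5: algebraic multiplicity = 3, geometric multiplicity = 2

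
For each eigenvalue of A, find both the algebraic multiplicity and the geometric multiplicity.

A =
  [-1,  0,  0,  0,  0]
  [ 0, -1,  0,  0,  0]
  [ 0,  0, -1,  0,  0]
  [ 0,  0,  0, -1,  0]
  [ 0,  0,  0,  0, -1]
λ = -1: alg = 5, geom = 5

Step 1 — factor the characteristic polynomial to read off the algebraic multiplicities:
  χ_A(x) = (x + 1)^5

Step 2 — compute geometric multiplicities via the rank-nullity identity g(λ) = n − rank(A − λI):
  rank(A − (-1)·I) = 0, so dim ker(A − (-1)·I) = n − 0 = 5

Summary:
  λ = -1: algebraic multiplicity = 5, geometric multiplicity = 5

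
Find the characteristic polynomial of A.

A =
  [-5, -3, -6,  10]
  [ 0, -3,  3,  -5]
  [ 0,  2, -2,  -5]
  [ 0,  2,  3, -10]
x^4 + 20*x^3 + 150*x^2 + 500*x + 625

Expanding det(x·I − A) (e.g. by cofactor expansion or by noting that A is similar to its Jordan form J, which has the same characteristic polynomial as A) gives
  χ_A(x) = x^4 + 20*x^3 + 150*x^2 + 500*x + 625
which factors as (x + 5)^4. The eigenvalues (with algebraic multiplicities) are λ = -5 with multiplicity 4.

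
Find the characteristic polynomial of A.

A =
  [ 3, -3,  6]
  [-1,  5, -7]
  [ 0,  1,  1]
x^3 - 9*x^2 + 27*x - 27

Expanding det(x·I − A) (e.g. by cofactor expansion or by noting that A is similar to its Jordan form J, which has the same characteristic polynomial as A) gives
  χ_A(x) = x^3 - 9*x^2 + 27*x - 27
which factors as (x - 3)^3. The eigenvalues (with algebraic multiplicities) are λ = 3 with multiplicity 3.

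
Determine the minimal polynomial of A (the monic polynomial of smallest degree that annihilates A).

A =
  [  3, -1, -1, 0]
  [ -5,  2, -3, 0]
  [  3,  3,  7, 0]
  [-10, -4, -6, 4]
x^3 - 12*x^2 + 48*x - 64

The characteristic polynomial is χ_A(x) = (x - 4)^4, so the eigenvalues are known. The minimal polynomial is
  m_A(x) = Π_λ (x − λ)^{k_λ}
where k_λ is the size of the *largest* Jordan block for λ (equivalently, the smallest k with (A − λI)^k v = 0 for every generalised eigenvector v of λ).

  λ = 4: largest Jordan block has size 3, contributing (x − 4)^3

So m_A(x) = (x - 4)^3 = x^3 - 12*x^2 + 48*x - 64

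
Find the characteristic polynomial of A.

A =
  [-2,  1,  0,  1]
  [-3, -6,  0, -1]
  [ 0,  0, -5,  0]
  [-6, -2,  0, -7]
x^4 + 20*x^3 + 150*x^2 + 500*x + 625

Expanding det(x·I − A) (e.g. by cofactor expansion or by noting that A is similar to its Jordan form J, which has the same characteristic polynomial as A) gives
  χ_A(x) = x^4 + 20*x^3 + 150*x^2 + 500*x + 625
which factors as (x + 5)^4. The eigenvalues (with algebraic multiplicities) are λ = -5 with multiplicity 4.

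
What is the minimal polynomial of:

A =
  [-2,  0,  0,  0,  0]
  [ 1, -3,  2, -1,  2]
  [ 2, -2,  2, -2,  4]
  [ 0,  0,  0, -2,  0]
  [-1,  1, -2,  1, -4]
x^2 + 3*x + 2

The characteristic polynomial is χ_A(x) = (x + 1)*(x + 2)^4, so the eigenvalues are known. The minimal polynomial is
  m_A(x) = Π_λ (x − λ)^{k_λ}
where k_λ is the size of the *largest* Jordan block for λ (equivalently, the smallest k with (A − λI)^k v = 0 for every generalised eigenvector v of λ).

  λ = -2: largest Jordan block has size 1, contributing (x + 2)
  λ = -1: largest Jordan block has size 1, contributing (x + 1)

So m_A(x) = (x + 1)*(x + 2) = x^2 + 3*x + 2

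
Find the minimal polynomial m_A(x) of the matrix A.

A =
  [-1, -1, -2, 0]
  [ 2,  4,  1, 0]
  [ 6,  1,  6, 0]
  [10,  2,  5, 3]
x^3 - 9*x^2 + 27*x - 27

The characteristic polynomial is χ_A(x) = (x - 3)^4, so the eigenvalues are known. The minimal polynomial is
  m_A(x) = Π_λ (x − λ)^{k_λ}
where k_λ is the size of the *largest* Jordan block for λ (equivalently, the smallest k with (A − λI)^k v = 0 for every generalised eigenvector v of λ).

  λ = 3: largest Jordan block has size 3, contributing (x − 3)^3

So m_A(x) = (x - 3)^3 = x^3 - 9*x^2 + 27*x - 27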